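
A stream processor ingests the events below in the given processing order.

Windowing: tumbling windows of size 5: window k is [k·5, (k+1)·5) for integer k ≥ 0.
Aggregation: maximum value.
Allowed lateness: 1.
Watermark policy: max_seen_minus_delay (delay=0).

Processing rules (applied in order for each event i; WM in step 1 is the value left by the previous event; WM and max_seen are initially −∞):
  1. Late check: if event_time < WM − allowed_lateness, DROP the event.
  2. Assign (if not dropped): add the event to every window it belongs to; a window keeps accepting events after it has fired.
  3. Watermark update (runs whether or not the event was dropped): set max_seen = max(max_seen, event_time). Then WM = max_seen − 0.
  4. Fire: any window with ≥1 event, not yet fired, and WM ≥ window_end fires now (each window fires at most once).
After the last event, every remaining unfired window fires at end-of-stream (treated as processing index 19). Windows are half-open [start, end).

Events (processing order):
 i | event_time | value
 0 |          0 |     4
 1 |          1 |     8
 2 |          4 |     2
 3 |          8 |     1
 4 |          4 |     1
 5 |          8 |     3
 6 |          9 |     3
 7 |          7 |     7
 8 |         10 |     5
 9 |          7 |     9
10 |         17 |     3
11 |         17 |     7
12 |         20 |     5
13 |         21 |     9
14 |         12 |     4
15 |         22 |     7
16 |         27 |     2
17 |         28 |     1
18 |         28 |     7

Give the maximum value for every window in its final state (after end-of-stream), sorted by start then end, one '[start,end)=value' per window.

i=0 t=0 v=4: → [0,5); WM=0
i=1 t=1 v=8: → [0,5); WM=1
i=2 t=4 v=2: → [0,5); WM=4
i=3 t=8 v=1: → [5,10); WM=8; [0,5) fires=8
i=4 t=4 v=1: DROP (t<8-1); WM=8
i=5 t=8 v=3: → [5,10); WM=8
i=6 t=9 v=3: → [5,10); WM=9
i=7 t=7 v=7: DROP (t<9-1); WM=9
i=8 t=10 v=5: → [10,15); WM=10; [5,10) fires=3
i=9 t=7 v=9: DROP (t<10-1); WM=10
i=10 t=17 v=3: → [15,20); WM=17; [10,15) fires=5
i=11 t=17 v=7: → [15,20); WM=17
i=12 t=20 v=5: → [20,25); WM=20; [15,20) fires=7
i=13 t=21 v=9: → [20,25); WM=21
i=14 t=12 v=4: DROP (t<21-1); WM=21
i=15 t=22 v=7: → [20,25); WM=22
i=16 t=27 v=2: → [25,30); WM=27; [20,25) fires=9
i=17 t=28 v=1: → [25,30); WM=28
i=18 t=28 v=7: → [25,30); WM=28

[0,5)=8 [5,10)=3 [10,15)=5 [15,20)=7 [20,25)=9 [25,30)=7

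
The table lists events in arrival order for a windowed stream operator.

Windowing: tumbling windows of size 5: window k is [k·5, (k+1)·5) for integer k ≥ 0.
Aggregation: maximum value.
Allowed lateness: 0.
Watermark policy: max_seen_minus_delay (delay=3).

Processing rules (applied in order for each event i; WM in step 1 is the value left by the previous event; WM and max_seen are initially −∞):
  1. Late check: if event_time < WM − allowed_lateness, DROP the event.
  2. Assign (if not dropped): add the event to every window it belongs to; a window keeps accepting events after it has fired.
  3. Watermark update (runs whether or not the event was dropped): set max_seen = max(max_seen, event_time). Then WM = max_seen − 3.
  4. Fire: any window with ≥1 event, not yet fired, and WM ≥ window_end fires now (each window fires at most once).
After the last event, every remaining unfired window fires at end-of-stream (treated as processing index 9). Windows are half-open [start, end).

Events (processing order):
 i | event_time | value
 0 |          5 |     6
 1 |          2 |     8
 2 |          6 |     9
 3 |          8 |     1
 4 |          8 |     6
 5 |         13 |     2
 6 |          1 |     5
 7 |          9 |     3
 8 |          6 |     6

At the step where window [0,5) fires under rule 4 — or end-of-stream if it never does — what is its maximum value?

8

i=0 t=5 v=6: → [5,10); WM=2
i=1 t=2 v=8: → [0,5); WM=2
i=2 t=6 v=9: → [5,10); WM=3
i=3 t=8 v=1: → [5,10); WM=5; [0,5) fires=8
i=4 t=8 v=6: → [5,10); WM=5
i=5 t=13 v=2: → [10,15); WM=10; [5,10) fires=9
i=6 t=1 v=5: DROP (t<10-0); WM=10
i=7 t=9 v=3: DROP (t<10-0); WM=10
i=8 t=6 v=6: DROP (t<10-0); WM=10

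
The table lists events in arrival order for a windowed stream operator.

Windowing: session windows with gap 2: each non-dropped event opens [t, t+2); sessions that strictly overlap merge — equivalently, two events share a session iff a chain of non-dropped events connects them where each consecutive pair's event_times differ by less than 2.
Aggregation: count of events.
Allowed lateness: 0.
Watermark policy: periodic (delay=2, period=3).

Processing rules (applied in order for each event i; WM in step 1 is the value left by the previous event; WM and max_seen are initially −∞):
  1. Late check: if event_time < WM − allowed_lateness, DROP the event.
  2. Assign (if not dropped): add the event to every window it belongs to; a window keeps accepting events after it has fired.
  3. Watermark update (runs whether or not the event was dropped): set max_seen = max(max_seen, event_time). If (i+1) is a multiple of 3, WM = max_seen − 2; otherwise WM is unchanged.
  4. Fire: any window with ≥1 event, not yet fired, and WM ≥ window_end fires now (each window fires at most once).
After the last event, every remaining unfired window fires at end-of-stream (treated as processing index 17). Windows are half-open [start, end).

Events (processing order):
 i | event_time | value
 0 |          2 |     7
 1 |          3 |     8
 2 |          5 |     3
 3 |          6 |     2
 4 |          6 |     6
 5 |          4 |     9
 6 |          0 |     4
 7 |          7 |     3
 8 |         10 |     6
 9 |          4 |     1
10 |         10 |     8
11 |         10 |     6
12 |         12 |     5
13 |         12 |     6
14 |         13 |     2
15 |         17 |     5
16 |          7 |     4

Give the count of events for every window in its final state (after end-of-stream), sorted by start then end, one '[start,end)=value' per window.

[2,9)=7 [10,12)=3 [12,15)=3 [17,19)=1

i=0 t=2 v=7: → [2,4); WM=−∞
i=1 t=3 v=8: → [2,5); WM=−∞
i=2 t=5 v=3: → [5,7); WM=3
i=3 t=6 v=2: → [5,8); WM=3
i=4 t=6 v=6: → [5,8); WM=3
i=5 t=4 v=9: → [2,8); WM=4
i=6 t=0 v=4: DROP (t<4-0); WM=4
i=7 t=7 v=3: → [2,9); WM=4
i=8 t=10 v=6: → [10,12); WM=8
i=9 t=4 v=1: DROP (t<8-0); WM=8
i=10 t=10 v=8: → [10,12); WM=8
i=11 t=10 v=6: → [10,12); WM=8
i=12 t=12 v=5: → [12,14); WM=8
i=13 t=12 v=6: → [12,14); WM=8
i=14 t=13 v=2: → [12,15); WM=11
i=15 t=17 v=5: → [17,19); WM=11
i=16 t=7 v=4: DROP (t<11-0); WM=11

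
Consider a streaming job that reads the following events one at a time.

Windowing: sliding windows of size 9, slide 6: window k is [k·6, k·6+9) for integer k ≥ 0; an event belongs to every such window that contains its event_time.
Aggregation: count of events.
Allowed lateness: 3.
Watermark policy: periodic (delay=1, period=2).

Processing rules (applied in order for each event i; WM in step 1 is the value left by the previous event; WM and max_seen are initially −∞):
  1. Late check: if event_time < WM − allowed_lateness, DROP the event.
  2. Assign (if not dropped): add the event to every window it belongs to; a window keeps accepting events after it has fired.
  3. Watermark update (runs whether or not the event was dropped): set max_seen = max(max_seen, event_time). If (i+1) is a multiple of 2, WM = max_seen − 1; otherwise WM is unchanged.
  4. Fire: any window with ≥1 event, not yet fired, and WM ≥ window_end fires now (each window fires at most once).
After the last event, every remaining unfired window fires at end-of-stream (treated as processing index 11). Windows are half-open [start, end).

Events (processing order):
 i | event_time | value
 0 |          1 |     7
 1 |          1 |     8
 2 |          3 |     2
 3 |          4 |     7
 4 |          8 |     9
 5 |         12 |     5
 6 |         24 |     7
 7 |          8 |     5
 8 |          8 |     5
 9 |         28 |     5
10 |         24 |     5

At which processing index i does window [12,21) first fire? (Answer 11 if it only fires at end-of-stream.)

7

i=0 t=1 v=7: → [0,9); WM=−∞
i=1 t=1 v=8: → [0,9); WM=0
i=2 t=3 v=2: → [0,9); WM=0
i=3 t=4 v=7: → [0,9); WM=3
i=4 t=8 v=9: → [6,15),[0,9); WM=3
i=5 t=12 v=5: → [12,21),[6,15); WM=11; [0,9) fires=5
i=6 t=24 v=7: → [24,33),[18,27); WM=11
i=7 t=8 v=5: → [6,15),[0,9); WM=23; [6,15) fires=3 [12,21) fires=1
i=8 t=8 v=5: DROP (t<23-3); WM=23
i=9 t=28 v=5: → [24,33); WM=27; [18,27) fires=1
i=10 t=24 v=5: → [24,33),[18,27); WM=27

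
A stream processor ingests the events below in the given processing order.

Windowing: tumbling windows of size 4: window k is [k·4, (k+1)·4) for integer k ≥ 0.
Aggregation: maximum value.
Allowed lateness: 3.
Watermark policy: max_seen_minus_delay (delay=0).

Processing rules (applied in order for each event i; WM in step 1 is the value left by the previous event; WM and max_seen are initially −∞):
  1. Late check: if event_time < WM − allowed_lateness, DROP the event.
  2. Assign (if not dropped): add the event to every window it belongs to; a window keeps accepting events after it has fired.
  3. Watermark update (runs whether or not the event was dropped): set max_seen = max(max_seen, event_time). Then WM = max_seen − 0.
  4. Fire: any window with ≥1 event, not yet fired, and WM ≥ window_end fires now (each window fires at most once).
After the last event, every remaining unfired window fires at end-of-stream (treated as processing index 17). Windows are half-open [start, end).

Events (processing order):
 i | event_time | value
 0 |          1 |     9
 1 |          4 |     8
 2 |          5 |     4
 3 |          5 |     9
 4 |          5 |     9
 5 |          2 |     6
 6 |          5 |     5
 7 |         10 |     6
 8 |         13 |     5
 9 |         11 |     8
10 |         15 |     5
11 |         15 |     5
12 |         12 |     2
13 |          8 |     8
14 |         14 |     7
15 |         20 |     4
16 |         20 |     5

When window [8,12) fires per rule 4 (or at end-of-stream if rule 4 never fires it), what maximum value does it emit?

i=0 t=1 v=9: → [0,4); WM=1
i=1 t=4 v=8: → [4,8); WM=4; [0,4) fires=9
i=2 t=5 v=4: → [4,8); WM=5
i=3 t=5 v=9: → [4,8); WM=5
i=4 t=5 v=9: → [4,8); WM=5
i=5 t=2 v=6: → [0,4); WM=5
i=6 t=5 v=5: → [4,8); WM=5
i=7 t=10 v=6: → [8,12); WM=10; [4,8) fires=9
i=8 t=13 v=5: → [12,16); WM=13; [8,12) fires=6
i=9 t=11 v=8: → [8,12); WM=13
i=10 t=15 v=5: → [12,16); WM=15
i=11 t=15 v=5: → [12,16); WM=15
i=12 t=12 v=2: → [12,16); WM=15
i=13 t=8 v=8: DROP (t<15-3); WM=15
i=14 t=14 v=7: → [12,16); WM=15
i=15 t=20 v=4: → [20,24); WM=20; [12,16) fires=7
i=16 t=20 v=5: → [20,24); WM=20

6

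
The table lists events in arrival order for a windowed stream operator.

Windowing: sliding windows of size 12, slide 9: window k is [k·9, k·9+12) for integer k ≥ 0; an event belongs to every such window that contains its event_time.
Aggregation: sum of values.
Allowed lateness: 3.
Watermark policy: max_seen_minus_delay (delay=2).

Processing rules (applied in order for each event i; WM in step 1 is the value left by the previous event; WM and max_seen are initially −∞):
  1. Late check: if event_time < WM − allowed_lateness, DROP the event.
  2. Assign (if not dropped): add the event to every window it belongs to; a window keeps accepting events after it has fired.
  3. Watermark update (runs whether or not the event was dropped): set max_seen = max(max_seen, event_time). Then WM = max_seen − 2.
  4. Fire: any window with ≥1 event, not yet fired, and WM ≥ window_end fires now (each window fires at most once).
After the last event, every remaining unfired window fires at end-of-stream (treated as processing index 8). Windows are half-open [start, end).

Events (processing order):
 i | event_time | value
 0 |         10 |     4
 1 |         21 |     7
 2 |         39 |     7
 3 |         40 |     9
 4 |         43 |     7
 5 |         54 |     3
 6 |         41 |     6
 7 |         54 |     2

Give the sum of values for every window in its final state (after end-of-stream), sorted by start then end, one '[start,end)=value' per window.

[0,12)=4 [9,21)=4 [18,30)=7 [36,48)=23 [45,57)=5 [54,66)=5

i=0 t=10 v=4: → [9,21),[0,12); WM=8
i=1 t=21 v=7: → [18,30); WM=19; [0,12) fires=4
i=2 t=39 v=7: → [36,48); WM=37; [9,21) fires=4 [18,30) fires=7
i=3 t=40 v=9: → [36,48); WM=38
i=4 t=43 v=7: → [36,48); WM=41
i=5 t=54 v=3: → [54,66),[45,57); WM=52; [36,48) fires=23
i=6 t=41 v=6: DROP (t<52-3); WM=52
i=7 t=54 v=2: → [54,66),[45,57); WM=52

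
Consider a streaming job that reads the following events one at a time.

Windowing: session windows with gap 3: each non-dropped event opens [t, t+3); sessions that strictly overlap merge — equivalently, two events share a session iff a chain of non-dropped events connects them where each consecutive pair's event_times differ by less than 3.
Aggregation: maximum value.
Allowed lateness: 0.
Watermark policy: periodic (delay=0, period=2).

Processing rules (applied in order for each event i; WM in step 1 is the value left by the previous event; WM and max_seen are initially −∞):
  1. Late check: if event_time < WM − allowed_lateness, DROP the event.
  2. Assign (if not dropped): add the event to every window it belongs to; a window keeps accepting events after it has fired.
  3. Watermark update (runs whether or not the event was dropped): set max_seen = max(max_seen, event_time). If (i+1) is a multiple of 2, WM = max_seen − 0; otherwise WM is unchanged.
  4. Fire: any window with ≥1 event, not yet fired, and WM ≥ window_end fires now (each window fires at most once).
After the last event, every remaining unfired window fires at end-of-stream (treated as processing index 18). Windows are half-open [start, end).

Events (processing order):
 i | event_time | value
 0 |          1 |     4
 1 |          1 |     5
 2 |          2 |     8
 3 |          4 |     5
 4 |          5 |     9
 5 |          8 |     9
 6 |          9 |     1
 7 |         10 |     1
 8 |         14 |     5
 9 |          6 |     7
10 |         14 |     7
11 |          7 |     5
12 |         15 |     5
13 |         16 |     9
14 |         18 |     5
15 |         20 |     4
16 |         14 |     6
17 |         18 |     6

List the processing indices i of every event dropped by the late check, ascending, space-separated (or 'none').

9 11 16 17

i=0 t=1 v=4: → [1,4); WM=−∞
i=1 t=1 v=5: → [1,4); WM=1
i=2 t=2 v=8: → [1,5); WM=1
i=3 t=4 v=5: → [1,7); WM=4
i=4 t=5 v=9: → [1,8); WM=4
i=5 t=8 v=9: → [8,11); WM=8
i=6 t=9 v=1: → [8,12); WM=8
i=7 t=10 v=1: → [8,13); WM=10
i=8 t=14 v=5: → [14,17); WM=10
i=9 t=6 v=7: DROP (t<10-0); WM=14
i=10 t=14 v=7: → [14,17); WM=14
i=11 t=7 v=5: DROP (t<14-0); WM=14
i=12 t=15 v=5: → [14,18); WM=14
i=13 t=16 v=9: → [14,19); WM=16
i=14 t=18 v=5: → [14,21); WM=16
i=15 t=20 v=4: → [14,23); WM=20
i=16 t=14 v=6: DROP (t<20-0); WM=20
i=17 t=18 v=6: DROP (t<20-0); WM=20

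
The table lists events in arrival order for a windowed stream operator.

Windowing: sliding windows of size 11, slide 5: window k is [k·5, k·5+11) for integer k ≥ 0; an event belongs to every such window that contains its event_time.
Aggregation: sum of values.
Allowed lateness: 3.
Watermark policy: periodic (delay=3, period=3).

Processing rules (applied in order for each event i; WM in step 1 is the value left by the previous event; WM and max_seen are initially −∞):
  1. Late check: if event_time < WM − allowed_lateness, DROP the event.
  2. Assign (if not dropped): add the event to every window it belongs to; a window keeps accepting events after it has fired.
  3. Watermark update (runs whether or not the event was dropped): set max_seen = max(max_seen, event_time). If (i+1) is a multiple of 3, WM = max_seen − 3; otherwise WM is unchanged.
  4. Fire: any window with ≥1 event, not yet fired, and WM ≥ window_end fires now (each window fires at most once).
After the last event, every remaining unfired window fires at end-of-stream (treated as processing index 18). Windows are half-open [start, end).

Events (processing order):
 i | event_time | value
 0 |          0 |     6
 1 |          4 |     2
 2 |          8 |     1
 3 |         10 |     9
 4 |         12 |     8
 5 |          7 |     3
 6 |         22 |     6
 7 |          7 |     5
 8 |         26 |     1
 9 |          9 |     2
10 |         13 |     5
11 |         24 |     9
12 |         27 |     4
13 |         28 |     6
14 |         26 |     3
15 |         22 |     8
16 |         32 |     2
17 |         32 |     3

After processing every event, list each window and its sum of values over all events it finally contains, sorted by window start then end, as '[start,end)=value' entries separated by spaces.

i=0 t=0 v=6: → [0,11); WM=−∞
i=1 t=4 v=2: → [0,11); WM=−∞
i=2 t=8 v=1: → [5,16),[0,11); WM=5
i=3 t=10 v=9: → [10,21),[5,16),[0,11); WM=5
i=4 t=12 v=8: → [10,21),[5,16); WM=5
i=5 t=7 v=3: → [5,16),[0,11); WM=9
i=6 t=22 v=6: → [20,31),[15,26); WM=9
i=7 t=7 v=5: → [5,16),[0,11); WM=9
i=8 t=26 v=1: → [25,36),[20,31); WM=23; [0,11) fires=26 [5,16) fires=26 [10,21) fires=17
i=9 t=9 v=2: DROP (t<23-3); WM=23
i=10 t=13 v=5: DROP (t<23-3); WM=23
i=11 t=24 v=9: → [20,31),[15,26); WM=23
i=12 t=27 v=4: → [25,36),[20,31); WM=23
i=13 t=28 v=6: → [25,36),[20,31); WM=23
i=14 t=26 v=3: → [25,36),[20,31); WM=25
i=15 t=22 v=8: → [20,31),[15,26); WM=25
i=16 t=32 v=2: → [30,41),[25,36); WM=25
i=17 t=32 v=3: → [30,41),[25,36); WM=29; [15,26) fires=23

[0,11)=26 [5,16)=26 [10,21)=17 [15,26)=23 [20,31)=37 [25,36)=19 [30,41)=5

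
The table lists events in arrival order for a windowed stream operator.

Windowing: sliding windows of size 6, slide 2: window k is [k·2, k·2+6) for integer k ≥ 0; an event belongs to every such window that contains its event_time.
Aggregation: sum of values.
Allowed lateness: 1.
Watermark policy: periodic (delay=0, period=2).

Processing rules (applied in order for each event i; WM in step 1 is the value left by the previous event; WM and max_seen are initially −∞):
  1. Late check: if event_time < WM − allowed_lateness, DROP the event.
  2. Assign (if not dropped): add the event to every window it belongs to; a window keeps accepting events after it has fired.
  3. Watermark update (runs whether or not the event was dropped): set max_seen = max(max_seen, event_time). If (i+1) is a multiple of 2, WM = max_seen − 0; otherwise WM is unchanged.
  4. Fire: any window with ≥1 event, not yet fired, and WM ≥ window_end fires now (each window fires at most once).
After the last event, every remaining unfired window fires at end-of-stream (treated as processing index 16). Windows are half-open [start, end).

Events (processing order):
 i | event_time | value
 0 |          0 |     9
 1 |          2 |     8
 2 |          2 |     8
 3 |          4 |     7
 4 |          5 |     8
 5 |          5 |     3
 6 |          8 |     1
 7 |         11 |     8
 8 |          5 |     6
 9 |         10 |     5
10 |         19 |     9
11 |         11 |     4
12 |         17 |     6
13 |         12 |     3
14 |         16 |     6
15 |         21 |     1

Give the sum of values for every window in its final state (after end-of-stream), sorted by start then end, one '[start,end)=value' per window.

[0,6)=43 [2,8)=34 [4,10)=19 [6,12)=18 [8,14)=18 [10,16)=17 [14,20)=9 [16,22)=10 [18,24)=10 [20,26)=1

i=0 t=0 v=9: → [0,6); WM=−∞
i=1 t=2 v=8: → [2,8),[0,6); WM=2
i=2 t=2 v=8: → [2,8),[0,6); WM=2
i=3 t=4 v=7: → [4,10),[2,8),[0,6); WM=4
i=4 t=5 v=8: → [4,10),[2,8),[0,6); WM=4
i=5 t=5 v=3: → [4,10),[2,8),[0,6); WM=5
i=6 t=8 v=1: → [8,14),[6,12),[4,10); WM=5
i=7 t=11 v=8: → [10,16),[8,14),[6,12); WM=11; [0,6) fires=43 [2,8) fires=34 [4,10) fires=19
i=8 t=5 v=6: DROP (t<11-1); WM=11
i=9 t=10 v=5: → [10,16),[8,14),[6,12); WM=11
i=10 t=19 v=9: → [18,24),[16,22),[14,20); WM=11
i=11 t=11 v=4: → [10,16),[8,14),[6,12); WM=19; [6,12) fires=18 [8,14) fires=18 [10,16) fires=17
i=12 t=17 v=6: DROP (t<19-1); WM=19
i=13 t=12 v=3: DROP (t<19-1); WM=19
i=14 t=16 v=6: DROP (t<19-1); WM=19
i=15 t=21 v=1: → [20,26),[18,24),[16,22); WM=21; [14,20) fires=9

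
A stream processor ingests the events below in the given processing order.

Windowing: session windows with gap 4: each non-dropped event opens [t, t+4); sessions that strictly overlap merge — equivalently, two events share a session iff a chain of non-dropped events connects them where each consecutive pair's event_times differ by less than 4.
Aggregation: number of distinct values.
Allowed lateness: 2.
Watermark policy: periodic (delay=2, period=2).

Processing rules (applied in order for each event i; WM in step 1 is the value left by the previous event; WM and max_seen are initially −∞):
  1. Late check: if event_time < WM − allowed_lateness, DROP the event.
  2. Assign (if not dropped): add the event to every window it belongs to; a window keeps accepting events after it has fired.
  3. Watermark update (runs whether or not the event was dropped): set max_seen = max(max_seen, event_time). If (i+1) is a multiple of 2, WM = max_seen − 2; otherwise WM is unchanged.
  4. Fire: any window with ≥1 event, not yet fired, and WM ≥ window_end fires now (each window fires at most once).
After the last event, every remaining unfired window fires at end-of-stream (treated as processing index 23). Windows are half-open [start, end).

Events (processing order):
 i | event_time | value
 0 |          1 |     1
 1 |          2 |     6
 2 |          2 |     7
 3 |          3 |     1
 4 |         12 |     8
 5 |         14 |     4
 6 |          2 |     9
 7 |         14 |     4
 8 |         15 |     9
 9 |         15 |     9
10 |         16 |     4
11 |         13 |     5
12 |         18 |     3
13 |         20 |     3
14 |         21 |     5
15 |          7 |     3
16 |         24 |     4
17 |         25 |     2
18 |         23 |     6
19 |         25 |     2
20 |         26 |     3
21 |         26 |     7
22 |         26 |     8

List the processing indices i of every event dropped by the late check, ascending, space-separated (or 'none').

6 15

i=0 t=1 v=1: → [1,5); WM=−∞
i=1 t=2 v=6: → [1,6); WM=0
i=2 t=2 v=7: → [1,6); WM=0
i=3 t=3 v=1: → [1,7); WM=1
i=4 t=12 v=8: → [12,16); WM=1
i=5 t=14 v=4: → [12,18); WM=12
i=6 t=2 v=9: DROP (t<12-2); WM=12
i=7 t=14 v=4: → [12,18); WM=12
i=8 t=15 v=9: → [12,19); WM=12
i=9 t=15 v=9: → [12,19); WM=13
i=10 t=16 v=4: → [12,20); WM=13
i=11 t=13 v=5: → [12,20); WM=14
i=12 t=18 v=3: → [12,22); WM=14
i=13 t=20 v=3: → [12,24); WM=18
i=14 t=21 v=5: → [12,25); WM=18
i=15 t=7 v=3: DROP (t<18-2); WM=19
i=16 t=24 v=4: → [12,28); WM=19
i=17 t=25 v=2: → [12,29); WM=23
i=18 t=23 v=6: → [12,29); WM=23
i=19 t=25 v=2: → [12,29); WM=23
i=20 t=26 v=3: → [12,30); WM=23
i=21 t=26 v=7: → [12,30); WM=24
i=22 t=26 v=8: → [12,30); WM=24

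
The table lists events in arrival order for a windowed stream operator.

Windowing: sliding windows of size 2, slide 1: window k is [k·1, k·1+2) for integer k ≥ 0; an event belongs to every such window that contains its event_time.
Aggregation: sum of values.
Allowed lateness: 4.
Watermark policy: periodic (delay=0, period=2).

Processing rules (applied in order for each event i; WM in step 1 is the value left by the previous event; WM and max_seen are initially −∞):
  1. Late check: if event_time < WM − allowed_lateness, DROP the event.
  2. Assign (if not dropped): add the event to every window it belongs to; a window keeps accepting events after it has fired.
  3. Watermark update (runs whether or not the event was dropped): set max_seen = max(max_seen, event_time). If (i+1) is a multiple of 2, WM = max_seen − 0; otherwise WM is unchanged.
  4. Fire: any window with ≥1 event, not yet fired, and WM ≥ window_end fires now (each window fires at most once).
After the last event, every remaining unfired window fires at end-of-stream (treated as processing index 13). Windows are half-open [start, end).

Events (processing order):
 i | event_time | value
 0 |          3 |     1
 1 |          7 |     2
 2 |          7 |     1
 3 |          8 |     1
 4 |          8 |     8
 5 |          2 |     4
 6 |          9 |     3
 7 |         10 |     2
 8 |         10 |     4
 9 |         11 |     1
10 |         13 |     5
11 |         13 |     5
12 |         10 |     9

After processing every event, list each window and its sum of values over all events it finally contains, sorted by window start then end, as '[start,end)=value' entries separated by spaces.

i=0 t=3 v=1: → [3,5),[2,4); WM=−∞
i=1 t=7 v=2: → [7,9),[6,8); WM=7; [2,4) fires=1 [3,5) fires=1
i=2 t=7 v=1: → [7,9),[6,8); WM=7
i=3 t=8 v=1: → [8,10),[7,9); WM=8; [6,8) fires=3
i=4 t=8 v=8: → [8,10),[7,9); WM=8
i=5 t=2 v=4: DROP (t<8-4); WM=8
i=6 t=9 v=3: → [9,11),[8,10); WM=8
i=7 t=10 v=2: → [10,12),[9,11); WM=10; [7,9) fires=12 [8,10) fires=12
i=8 t=10 v=4: → [10,12),[9,11); WM=10
i=9 t=11 v=1: → [11,13),[10,12); WM=11; [9,11) fires=9
i=10 t=13 v=5: → [13,15),[12,14); WM=11
i=11 t=13 v=5: → [13,15),[12,14); WM=13; [10,12) fires=7 [11,13) fires=1
i=12 t=10 v=9: → [10,12),[9,11); WM=13

[2,4)=1 [3,5)=1 [6,8)=3 [7,9)=12 [8,10)=12 [9,11)=18 [10,12)=16 [11,13)=1 [12,14)=10 [13,15)=10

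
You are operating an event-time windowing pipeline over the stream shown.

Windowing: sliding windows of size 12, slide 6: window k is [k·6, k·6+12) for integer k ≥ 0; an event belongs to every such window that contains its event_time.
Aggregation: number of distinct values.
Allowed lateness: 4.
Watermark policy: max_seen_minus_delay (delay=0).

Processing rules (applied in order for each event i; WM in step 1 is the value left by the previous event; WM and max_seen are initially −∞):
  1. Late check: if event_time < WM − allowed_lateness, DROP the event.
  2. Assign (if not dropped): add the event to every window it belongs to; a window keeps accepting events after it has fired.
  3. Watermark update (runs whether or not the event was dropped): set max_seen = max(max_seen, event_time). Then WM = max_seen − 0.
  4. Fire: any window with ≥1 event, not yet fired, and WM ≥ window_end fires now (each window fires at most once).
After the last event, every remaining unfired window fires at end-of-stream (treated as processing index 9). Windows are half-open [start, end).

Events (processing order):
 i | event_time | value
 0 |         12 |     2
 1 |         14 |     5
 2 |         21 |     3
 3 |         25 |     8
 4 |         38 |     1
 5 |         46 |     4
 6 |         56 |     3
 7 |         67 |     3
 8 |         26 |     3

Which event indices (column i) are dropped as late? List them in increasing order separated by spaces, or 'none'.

8

i=0 t=12 v=2: → [12,24),[6,18); WM=12
i=1 t=14 v=5: → [12,24),[6,18); WM=14
i=2 t=21 v=3: → [18,30),[12,24); WM=21; [6,18) fires=2
i=3 t=25 v=8: → [24,36),[18,30); WM=25; [12,24) fires=3
i=4 t=38 v=1: → [36,48),[30,42); WM=38; [18,30) fires=2 [24,36) fires=1
i=5 t=46 v=4: → [42,54),[36,48); WM=46; [30,42) fires=1
i=6 t=56 v=3: → [54,66),[48,60); WM=56; [36,48) fires=2 [42,54) fires=1
i=7 t=67 v=3: → [66,78),[60,72); WM=67; [48,60) fires=1 [54,66) fires=1
i=8 t=26 v=3: DROP (t<67-4); WM=67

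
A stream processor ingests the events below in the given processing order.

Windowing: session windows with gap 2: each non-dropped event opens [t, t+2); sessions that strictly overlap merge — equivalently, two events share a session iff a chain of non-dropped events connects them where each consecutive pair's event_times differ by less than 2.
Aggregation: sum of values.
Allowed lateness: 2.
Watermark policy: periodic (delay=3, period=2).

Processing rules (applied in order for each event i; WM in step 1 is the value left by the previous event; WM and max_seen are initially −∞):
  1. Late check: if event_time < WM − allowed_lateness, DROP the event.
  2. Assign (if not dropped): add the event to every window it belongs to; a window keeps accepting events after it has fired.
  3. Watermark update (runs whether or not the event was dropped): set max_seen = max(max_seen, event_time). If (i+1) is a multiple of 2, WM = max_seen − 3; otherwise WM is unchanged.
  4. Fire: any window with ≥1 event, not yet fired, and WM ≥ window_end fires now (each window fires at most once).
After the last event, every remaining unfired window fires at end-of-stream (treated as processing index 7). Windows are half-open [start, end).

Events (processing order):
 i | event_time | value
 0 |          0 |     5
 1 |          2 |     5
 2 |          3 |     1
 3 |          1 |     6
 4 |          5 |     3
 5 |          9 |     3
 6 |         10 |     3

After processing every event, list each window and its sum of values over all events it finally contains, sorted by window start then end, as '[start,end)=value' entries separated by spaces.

i=0 t=0 v=5: → [0,2); WM=−∞
i=1 t=2 v=5: → [2,4); WM=-1
i=2 t=3 v=1: → [2,5); WM=-1
i=3 t=1 v=6: → [0,5); WM=0
i=4 t=5 v=3: → [5,7); WM=0
i=5 t=9 v=3: → [9,11); WM=6
i=6 t=10 v=3: → [9,12); WM=6

[0,5)=17 [5,7)=3 [9,12)=6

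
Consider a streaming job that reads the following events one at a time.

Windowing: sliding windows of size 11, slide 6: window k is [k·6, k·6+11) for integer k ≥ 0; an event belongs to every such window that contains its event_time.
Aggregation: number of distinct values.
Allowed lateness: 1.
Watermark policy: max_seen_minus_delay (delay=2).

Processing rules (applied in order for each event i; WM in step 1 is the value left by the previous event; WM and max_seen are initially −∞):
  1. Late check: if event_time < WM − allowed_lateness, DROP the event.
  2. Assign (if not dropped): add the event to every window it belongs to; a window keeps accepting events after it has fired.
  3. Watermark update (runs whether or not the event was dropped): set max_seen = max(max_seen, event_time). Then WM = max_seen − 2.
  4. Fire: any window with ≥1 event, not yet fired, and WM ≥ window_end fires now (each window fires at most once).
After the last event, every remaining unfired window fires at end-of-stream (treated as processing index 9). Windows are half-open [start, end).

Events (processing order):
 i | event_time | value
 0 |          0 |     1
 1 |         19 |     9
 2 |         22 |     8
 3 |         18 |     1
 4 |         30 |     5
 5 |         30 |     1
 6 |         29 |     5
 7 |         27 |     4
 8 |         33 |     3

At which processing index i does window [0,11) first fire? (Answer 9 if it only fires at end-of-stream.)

1

i=0 t=0 v=1: → [0,11); WM=-2
i=1 t=19 v=9: → [18,29),[12,23); WM=17; [0,11) fires=1
i=2 t=22 v=8: → [18,29),[12,23); WM=20
i=3 t=18 v=1: DROP (t<20-1); WM=20
i=4 t=30 v=5: → [30,41),[24,35); WM=28; [12,23) fires=2
i=5 t=30 v=1: → [30,41),[24,35); WM=28
i=6 t=29 v=5: → [24,35); WM=28
i=7 t=27 v=4: → [24,35),[18,29); WM=28
i=8 t=33 v=3: → [30,41),[24,35); WM=31; [18,29) fires=3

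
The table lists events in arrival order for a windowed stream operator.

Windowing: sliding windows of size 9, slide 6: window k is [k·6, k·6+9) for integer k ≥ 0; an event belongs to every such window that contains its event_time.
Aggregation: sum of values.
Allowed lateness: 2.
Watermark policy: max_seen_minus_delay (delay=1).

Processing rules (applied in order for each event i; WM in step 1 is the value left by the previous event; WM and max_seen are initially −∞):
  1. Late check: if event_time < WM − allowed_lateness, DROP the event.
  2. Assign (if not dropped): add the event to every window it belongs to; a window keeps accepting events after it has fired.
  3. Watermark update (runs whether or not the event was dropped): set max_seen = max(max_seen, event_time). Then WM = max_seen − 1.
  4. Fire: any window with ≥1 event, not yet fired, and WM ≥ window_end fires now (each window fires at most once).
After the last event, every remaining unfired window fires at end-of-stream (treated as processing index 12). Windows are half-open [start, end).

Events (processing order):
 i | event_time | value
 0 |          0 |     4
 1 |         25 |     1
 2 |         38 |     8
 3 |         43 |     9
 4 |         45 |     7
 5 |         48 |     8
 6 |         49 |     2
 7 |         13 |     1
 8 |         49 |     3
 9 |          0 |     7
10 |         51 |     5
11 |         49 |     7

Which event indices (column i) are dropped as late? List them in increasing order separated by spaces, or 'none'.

i=0 t=0 v=4: → [0,9); WM=-1
i=1 t=25 v=1: → [24,33),[18,27); WM=24; [0,9) fires=4
i=2 t=38 v=8: → [36,45),[30,39); WM=37; [18,27) fires=1 [24,33) fires=1
i=3 t=43 v=9: → [42,51),[36,45); WM=42; [30,39) fires=8
i=4 t=45 v=7: → [42,51); WM=44
i=5 t=48 v=8: → [48,57),[42,51); WM=47; [36,45) fires=17
i=6 t=49 v=2: → [48,57),[42,51); WM=48
i=7 t=13 v=1: DROP (t<48-2); WM=48
i=8 t=49 v=3: → [48,57),[42,51); WM=48
i=9 t=0 v=7: DROP (t<48-2); WM=48
i=10 t=51 v=5: → [48,57); WM=50
i=11 t=49 v=7: → [48,57),[42,51); WM=50

7 9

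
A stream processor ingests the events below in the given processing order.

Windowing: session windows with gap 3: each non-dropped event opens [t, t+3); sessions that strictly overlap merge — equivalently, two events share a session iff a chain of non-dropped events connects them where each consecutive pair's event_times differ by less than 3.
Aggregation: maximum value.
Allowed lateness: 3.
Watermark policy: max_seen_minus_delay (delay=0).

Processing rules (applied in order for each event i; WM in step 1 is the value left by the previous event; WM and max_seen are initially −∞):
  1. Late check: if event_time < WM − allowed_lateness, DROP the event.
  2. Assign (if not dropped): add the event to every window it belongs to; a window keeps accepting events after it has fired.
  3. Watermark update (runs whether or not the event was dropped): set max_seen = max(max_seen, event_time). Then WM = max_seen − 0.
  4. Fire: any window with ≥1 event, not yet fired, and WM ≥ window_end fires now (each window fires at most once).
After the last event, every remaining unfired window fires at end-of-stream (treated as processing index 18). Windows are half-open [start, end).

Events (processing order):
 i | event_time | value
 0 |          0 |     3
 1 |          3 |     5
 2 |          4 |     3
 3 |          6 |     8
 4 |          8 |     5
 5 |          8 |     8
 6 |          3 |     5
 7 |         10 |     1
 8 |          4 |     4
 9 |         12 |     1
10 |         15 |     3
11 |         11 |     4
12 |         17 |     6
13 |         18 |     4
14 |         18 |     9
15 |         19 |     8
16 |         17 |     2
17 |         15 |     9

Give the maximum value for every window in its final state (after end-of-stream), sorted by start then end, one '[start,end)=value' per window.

i=0 t=0 v=3: → [0,3); WM=0
i=1 t=3 v=5: → [3,6); WM=3
i=2 t=4 v=3: → [3,7); WM=4
i=3 t=6 v=8: → [3,9); WM=6
i=4 t=8 v=5: → [3,11); WM=8
i=5 t=8 v=8: → [3,11); WM=8
i=6 t=3 v=5: DROP (t<8-3); WM=8
i=7 t=10 v=1: → [3,13); WM=10
i=8 t=4 v=4: DROP (t<10-3); WM=10
i=9 t=12 v=1: → [3,15); WM=12
i=10 t=15 v=3: → [15,18); WM=15
i=11 t=11 v=4: DROP (t<15-3); WM=15
i=12 t=17 v=6: → [15,20); WM=17
i=13 t=18 v=4: → [15,21); WM=18
i=14 t=18 v=9: → [15,21); WM=18
i=15 t=19 v=8: → [15,22); WM=19
i=16 t=17 v=2: → [15,22); WM=19
i=17 t=15 v=9: DROP (t<19-3); WM=19

[0,3)=3 [3,15)=8 [15,22)=9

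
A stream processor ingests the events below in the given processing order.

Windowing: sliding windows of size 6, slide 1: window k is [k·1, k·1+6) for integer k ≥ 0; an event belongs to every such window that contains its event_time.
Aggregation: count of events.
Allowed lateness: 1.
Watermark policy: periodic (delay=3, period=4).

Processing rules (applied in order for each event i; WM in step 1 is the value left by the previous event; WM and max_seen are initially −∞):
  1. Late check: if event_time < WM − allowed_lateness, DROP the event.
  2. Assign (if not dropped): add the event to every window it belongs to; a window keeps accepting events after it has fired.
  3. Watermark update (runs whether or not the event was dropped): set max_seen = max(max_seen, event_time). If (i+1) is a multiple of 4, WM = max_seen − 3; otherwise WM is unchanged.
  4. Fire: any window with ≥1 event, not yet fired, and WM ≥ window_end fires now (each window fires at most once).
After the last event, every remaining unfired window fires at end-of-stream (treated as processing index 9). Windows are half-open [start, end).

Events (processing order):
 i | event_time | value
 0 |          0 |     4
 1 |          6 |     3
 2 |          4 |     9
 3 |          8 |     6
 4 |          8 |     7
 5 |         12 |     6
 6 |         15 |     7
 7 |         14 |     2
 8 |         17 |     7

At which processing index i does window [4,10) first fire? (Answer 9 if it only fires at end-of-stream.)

7

i=0 t=0 v=4: → [0,6); WM=−∞
i=1 t=6 v=3: → [6,12),[5,11),[4,10),[3,9),[2,8),[1,7); WM=−∞
i=2 t=4 v=9: → [4,10),[3,9),[2,8),[1,7),[0,6); WM=−∞
i=3 t=8 v=6: → [8,14),[7,13),[6,12),[5,11),[4,10),[3,9); WM=5
i=4 t=8 v=7: → [8,14),[7,13),[6,12),[5,11),[4,10),[3,9); WM=5
i=5 t=12 v=6: → [12,18),[11,17),[10,16),[9,15),[8,14),[7,13); WM=5
i=6 t=15 v=7: → [15,21),[14,20),[13,19),[12,18),[11,17),[10,16); WM=5
i=7 t=14 v=2: → [14,20),[13,19),[12,18),[11,17),[10,16),[9,15); WM=12; [0,6) fires=2 [1,7) fires=2 [2,8) fires=2 [3,9) fires=4 [4,10) fires=4 [5,11) fires=3 [6,12) fires=3
i=8 t=17 v=7: → [17,23),[16,22),[15,21),[14,20),[13,19),[12,18); WM=12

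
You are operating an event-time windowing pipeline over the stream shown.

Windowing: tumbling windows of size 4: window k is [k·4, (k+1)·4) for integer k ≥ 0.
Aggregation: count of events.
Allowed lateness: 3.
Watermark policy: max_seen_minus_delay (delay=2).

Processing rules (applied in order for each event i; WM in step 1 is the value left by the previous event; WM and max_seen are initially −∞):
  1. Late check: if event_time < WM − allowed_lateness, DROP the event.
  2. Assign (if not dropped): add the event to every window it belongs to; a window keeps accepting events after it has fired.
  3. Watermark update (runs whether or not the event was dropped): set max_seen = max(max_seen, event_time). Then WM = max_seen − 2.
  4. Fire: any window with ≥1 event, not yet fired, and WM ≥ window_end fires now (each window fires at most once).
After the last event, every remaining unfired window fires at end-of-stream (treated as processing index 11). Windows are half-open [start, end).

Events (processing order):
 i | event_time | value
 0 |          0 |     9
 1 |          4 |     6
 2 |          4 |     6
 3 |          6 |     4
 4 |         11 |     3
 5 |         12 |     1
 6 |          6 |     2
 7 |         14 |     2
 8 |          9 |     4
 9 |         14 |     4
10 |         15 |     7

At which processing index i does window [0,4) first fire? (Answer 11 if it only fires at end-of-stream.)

i=0 t=0 v=9: → [0,4); WM=-2
i=1 t=4 v=6: → [4,8); WM=2
i=2 t=4 v=6: → [4,8); WM=2
i=3 t=6 v=4: → [4,8); WM=4; [0,4) fires=1
i=4 t=11 v=3: → [8,12); WM=9; [4,8) fires=3
i=5 t=12 v=1: → [12,16); WM=10
i=6 t=6 v=2: DROP (t<10-3); WM=10
i=7 t=14 v=2: → [12,16); WM=12; [8,12) fires=1
i=8 t=9 v=4: → [8,12); WM=12
i=9 t=14 v=4: → [12,16); WM=12
i=10 t=15 v=7: → [12,16); WM=13

3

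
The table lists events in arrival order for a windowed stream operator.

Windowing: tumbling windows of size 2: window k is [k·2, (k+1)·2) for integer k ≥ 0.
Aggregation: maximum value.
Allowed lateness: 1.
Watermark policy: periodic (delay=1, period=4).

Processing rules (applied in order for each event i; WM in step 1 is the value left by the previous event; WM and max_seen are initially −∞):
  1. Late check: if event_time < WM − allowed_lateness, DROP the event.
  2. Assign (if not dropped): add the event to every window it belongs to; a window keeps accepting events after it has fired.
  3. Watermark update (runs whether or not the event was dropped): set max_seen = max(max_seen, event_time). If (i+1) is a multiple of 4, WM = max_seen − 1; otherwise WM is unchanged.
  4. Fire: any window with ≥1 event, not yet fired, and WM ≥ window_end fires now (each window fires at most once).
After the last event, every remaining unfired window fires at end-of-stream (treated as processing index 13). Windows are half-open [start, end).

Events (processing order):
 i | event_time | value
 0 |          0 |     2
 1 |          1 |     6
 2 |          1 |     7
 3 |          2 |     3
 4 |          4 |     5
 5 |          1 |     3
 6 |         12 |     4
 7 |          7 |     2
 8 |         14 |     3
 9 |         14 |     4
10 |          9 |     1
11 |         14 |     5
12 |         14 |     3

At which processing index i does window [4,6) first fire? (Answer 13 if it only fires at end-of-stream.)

7

i=0 t=0 v=2: → [0,2); WM=−∞
i=1 t=1 v=6: → [0,2); WM=−∞
i=2 t=1 v=7: → [0,2); WM=−∞
i=3 t=2 v=3: → [2,4); WM=1
i=4 t=4 v=5: → [4,6); WM=1
i=5 t=1 v=3: → [0,2); WM=1
i=6 t=12 v=4: → [12,14); WM=1
i=7 t=7 v=2: → [6,8); WM=11; [0,2) fires=7 [2,4) fires=3 [4,6) fires=5 [6,8) fires=2
i=8 t=14 v=3: → [14,16); WM=11
i=9 t=14 v=4: → [14,16); WM=11
i=10 t=9 v=1: DROP (t<11-1); WM=11
i=11 t=14 v=5: → [14,16); WM=13
i=12 t=14 v=3: → [14,16); WM=13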